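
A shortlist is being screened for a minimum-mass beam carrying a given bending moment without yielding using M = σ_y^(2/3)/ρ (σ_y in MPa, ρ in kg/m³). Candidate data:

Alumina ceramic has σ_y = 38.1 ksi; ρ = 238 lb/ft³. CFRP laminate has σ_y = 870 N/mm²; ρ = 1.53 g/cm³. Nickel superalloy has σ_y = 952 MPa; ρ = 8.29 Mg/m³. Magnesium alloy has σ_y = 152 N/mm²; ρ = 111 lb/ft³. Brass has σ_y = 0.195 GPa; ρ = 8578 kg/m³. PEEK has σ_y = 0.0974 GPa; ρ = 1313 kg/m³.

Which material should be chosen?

CFRP laminate

Putting every candidate on a common basis:
  alumina ceramic: σ_y = 262.7 MPa, ρ = 3812 kg/m³
  CFRP laminate: σ_y = 870.0 MPa, ρ = 1530 kg/m³
  nickel superalloy: σ_y = 952.0 MPa, ρ = 8290 kg/m³
  magnesium alloy: σ_y = 152.0 MPa, ρ = 1778 kg/m³
  brass: σ_y = 195.0 MPa, ρ = 8578 kg/m³
  PEEK: σ_y = 97.40 MPa, ρ = 1313 kg/m³
  CFRP laminate: M = 59.6×10⁻³
  PEEK: M = 16.1×10⁻³
  magnesium alloy: M = 16.0×10⁻³
  nickel superalloy: M = 11.7×10⁻³
  alumina ceramic: M = 10.8×10⁻³
  brass: M = 3.92×10⁻³
Highest index: CFRP laminate.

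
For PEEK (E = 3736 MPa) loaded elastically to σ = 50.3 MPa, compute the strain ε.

E = 3736 MPa = 3.736 GPa = 3736 MPa.
ε = σ/E = 50.3 / 3736 = 0.0135.

0.0135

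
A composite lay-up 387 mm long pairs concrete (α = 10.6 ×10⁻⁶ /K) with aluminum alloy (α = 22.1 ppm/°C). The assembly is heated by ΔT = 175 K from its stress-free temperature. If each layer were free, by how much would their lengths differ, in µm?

779 µm

Δα = |10.6 − 22.1|×10⁻⁶/K = 11.5×10⁻⁶/K.
ΔL_mismatch = Δα·L·ΔT = 11.5×10⁻⁶ × 387.0 mm × 175.0 K = 779 µm.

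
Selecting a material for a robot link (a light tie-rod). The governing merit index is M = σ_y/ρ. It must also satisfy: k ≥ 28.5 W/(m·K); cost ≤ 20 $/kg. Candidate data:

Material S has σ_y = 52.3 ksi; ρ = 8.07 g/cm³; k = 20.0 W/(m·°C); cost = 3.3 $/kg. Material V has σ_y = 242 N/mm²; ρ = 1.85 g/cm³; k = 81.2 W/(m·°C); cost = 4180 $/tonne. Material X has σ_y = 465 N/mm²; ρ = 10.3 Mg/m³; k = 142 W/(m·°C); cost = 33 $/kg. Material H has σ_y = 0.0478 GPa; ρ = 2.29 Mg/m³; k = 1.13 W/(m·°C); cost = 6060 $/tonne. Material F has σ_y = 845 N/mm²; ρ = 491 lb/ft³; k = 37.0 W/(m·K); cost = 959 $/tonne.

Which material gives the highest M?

material V

Screen on constraints: k ≥ 28.5 W/(m·K); cost ≤ 20 $/kg. Survivors: material V, material F.
In SI units:
  material V: σ_y = 242.0 MPa, ρ = 1850 kg/m³
  material F: σ_y = 845.0 MPa, ρ = 7865 kg/m³
  material V: M = 131 kN·m/kg
  material F: M = 107 kN·m/kg
Material V ranks first.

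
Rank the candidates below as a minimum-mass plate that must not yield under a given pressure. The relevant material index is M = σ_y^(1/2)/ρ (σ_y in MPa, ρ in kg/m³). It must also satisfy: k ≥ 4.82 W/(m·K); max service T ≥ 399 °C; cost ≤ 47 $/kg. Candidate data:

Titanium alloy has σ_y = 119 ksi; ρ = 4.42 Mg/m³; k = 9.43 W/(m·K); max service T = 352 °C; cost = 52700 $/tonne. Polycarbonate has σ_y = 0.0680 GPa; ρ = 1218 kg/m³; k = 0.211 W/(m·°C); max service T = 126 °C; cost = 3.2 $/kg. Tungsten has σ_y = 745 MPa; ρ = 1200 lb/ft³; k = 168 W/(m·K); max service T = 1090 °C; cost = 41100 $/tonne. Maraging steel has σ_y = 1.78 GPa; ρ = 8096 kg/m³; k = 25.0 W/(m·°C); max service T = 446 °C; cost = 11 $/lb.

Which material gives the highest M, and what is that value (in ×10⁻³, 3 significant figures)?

maraging steel, M = 5.21×10⁻³

Screen on constraints: k ≥ 4.82 W/(m·K); max service T ≥ 399 °C; cost ≤ 47 $/kg. Survivors: tungsten, maraging steel.
Putting every candidate on a common basis:
  tungsten: σ_y = 745.0 MPa, ρ = 19220 kg/m³
  maraging steel: σ_y = 1780 MPa, ρ = 8096 kg/m³
  maraging steel: M = 5.21×10⁻³
  tungsten: M = 1.42×10⁻³
The maximum is for maraging steel.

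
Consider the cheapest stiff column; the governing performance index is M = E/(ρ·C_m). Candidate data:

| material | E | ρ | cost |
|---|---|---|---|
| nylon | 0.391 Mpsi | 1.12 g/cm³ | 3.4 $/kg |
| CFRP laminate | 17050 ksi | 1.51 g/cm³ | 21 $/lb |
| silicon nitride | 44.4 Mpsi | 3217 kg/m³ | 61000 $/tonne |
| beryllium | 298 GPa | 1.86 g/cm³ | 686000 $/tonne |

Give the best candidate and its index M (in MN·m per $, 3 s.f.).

CFRP laminate, M = 1.68 MN·m per $

Convert each candidate to consistent units, then evaluate M:
  nylon: E = 2.696 GPa, ρ = 1120 kg/m³, cost = 3.400 $/kg
  CFRP laminate: E = 117.6 GPa, ρ = 1510 kg/m³, cost = 46.30 $/kg
  silicon nitride: E = 306.1 GPa, ρ = 3217 kg/m³, cost = 61.00 $/kg
  beryllium: E = 298.0 GPa, ρ = 1860 kg/m³, cost = 686.0 $/kg
  CFRP laminate: M = 1.68 MN·m per $
  silicon nitride: M = 1.56 MN·m per $
  nylon: M = 0.708 MN·m per $
  beryllium: M = 0.234 MN·m per $
CFRP laminate has the largest M.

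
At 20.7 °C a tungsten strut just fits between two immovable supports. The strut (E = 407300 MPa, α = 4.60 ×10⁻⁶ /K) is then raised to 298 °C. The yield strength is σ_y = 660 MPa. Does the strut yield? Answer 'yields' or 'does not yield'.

E = 407300 MPa = 407.3 GPa.
ΔT = 277.3 K. Constrained thermal stress σ = E·α·ΔT = 407.3×10³ MPa × 4.60×10⁻⁶ × 277.3 = 520 MPa (compressive).
Compare to σ_y = 660 MPa: σ < σ_y, so it does not yield.

does not yield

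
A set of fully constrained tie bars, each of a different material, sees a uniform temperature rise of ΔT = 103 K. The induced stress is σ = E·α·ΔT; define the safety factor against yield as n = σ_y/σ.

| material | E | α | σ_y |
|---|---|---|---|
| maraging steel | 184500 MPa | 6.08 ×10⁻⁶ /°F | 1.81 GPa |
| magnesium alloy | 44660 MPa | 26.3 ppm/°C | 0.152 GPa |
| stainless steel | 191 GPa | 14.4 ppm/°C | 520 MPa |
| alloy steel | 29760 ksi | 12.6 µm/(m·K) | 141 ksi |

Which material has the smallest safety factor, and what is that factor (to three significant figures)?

magnesium alloy, n = 1.26

Converting E to GPa, α to ×10⁻⁶/K, σ_y to MPa, then σ and n for each:
  maraging steel: E = 184.5, α = 10.9, σ_y = 1810 → σ = 208 MPa, n = 8.70
  magnesium alloy: E = 44.66, α = 26.3, σ_y = 152.0 → σ = 121 MPa, n = 1.26
  stainless steel: E = 191.0, α = 14.4, σ_y = 520.0 → σ = 283 MPa, n = 1.84
  alloy steel: E = 205.2, α = 12.6, σ_y = 972.2 → σ = 266 MPa, n = 3.65
Smallest n: magnesium alloy with n = 1.26.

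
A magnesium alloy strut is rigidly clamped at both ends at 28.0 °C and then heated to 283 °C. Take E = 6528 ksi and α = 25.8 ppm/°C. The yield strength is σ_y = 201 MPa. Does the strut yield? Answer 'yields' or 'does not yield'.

yields

E = 6528 ksi = 45.01 GPa.
ΔT = 255.0 K. Constrained thermal stress σ = E·α·ΔT = 45.01×10³ MPa × 25.8×10⁻⁶ × 255.0 = 296 MPa (compressive).
Compare to σ_y = 201 MPa: σ ≥ σ_y, so it yields.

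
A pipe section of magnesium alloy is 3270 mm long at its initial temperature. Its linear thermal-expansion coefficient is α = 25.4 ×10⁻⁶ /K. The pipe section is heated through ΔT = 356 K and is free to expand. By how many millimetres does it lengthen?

ΔL = α·L₀·ΔT = 25.4×10⁻⁶ × 3270 mm × 356.0 K = 29.6 mm.

29.6 mm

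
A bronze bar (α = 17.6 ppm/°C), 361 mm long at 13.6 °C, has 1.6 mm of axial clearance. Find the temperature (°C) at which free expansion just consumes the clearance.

α·L₀·ΔT = 1.6 mm ⇒ ΔT = 1.6 / (17.6×10⁻⁶ × 361.0) = 251.8 K.
T = 13.6 + 251.8 = 265.4 °C.

265 °C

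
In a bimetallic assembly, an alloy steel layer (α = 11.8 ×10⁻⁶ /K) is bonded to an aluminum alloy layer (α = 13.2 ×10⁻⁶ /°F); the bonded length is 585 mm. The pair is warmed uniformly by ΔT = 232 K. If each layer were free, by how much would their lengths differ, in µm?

1620 µm

aluminum alloy: α = 13.2×10⁻⁶/°F × 9/5 = 23.8×10⁻⁶/K.
Δα = |11.8 − 23.8|×10⁻⁶/K = 12.0×10⁻⁶/K.
ΔL_mismatch = Δα·L·ΔT = 12.0×10⁻⁶ × 585.0 mm × 232.0 K = 1620 µm.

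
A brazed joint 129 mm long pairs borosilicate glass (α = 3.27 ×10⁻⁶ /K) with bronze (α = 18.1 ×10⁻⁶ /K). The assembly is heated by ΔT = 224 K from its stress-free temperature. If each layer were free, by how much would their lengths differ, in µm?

Δα = |3.27 − 18.1|×10⁻⁶/K = 14.8×10⁻⁶/K.
ΔL_mismatch = Δα·L·ΔT = 14.8×10⁻⁶ × 129.0 mm × 224.0 K = 429 µm.

429 µm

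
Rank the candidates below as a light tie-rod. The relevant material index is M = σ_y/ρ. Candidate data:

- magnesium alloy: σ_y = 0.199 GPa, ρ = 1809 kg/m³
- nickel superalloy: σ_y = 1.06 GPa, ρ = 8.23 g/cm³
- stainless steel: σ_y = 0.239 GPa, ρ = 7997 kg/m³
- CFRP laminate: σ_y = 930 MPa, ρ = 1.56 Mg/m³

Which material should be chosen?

CFRP laminate

Putting every candidate on a common basis:
  magnesium alloy: σ_y = 199.0 MPa, ρ = 1809 kg/m³
  nickel superalloy: σ_y = 1060 MPa, ρ = 8230 kg/m³
  stainless steel: σ_y = 239.0 MPa, ρ = 7997 kg/m³
  CFRP laminate: σ_y = 930.0 MPa, ρ = 1560 kg/m³
  CFRP laminate: M = 596 kN·m/kg
  nickel superalloy: M = 129 kN·m/kg
  magnesium alloy: M = 110 kN·m/kg
  stainless steel: M = 29.9 kN·m/kg
CFRP laminate has the largest M.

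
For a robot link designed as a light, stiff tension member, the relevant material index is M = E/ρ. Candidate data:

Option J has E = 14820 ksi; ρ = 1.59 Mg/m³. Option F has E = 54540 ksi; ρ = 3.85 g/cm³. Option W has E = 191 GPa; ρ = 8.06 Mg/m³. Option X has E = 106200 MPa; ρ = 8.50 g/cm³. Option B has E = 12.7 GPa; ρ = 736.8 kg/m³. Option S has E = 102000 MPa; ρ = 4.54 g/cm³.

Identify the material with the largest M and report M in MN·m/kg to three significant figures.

option F, M = 97.7 MN·m/kg

Convert each candidate to consistent units, then evaluate M:
  option J: E = 102.2 GPa, ρ = 1590 kg/m³
  option F: E = 376.0 GPa, ρ = 3850 kg/m³
  option W: E = 191.0 GPa, ρ = 8060 kg/m³
  option X: E = 106.2 GPa, ρ = 8500 kg/m³
  option B: E = 12.70 GPa, ρ = 736.8 kg/m³
  option S: E = 102.0 GPa, ρ = 4540 kg/m³
  option F: M = 97.7 MN·m/kg
  option J: M = 64.3 MN·m/kg
  option W: M = 23.7 MN·m/kg
  option S: M = 22.5 MN·m/kg
  option B: M = 17.2 MN·m/kg
  option X: M = 12.5 MN·m/kg
Highest index: option F.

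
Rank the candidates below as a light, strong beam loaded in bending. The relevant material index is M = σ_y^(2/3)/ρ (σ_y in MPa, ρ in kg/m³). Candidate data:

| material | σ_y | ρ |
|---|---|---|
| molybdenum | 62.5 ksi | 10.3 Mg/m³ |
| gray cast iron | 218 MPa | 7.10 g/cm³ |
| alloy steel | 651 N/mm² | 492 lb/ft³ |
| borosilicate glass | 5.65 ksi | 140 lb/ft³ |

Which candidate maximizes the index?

alloy steel

Normalizing units and computing the index:
  molybdenum: σ_y = 430.9 MPa, ρ = 10300 kg/m³
  gray cast iron: σ_y = 218.0 MPa, ρ = 7100 kg/m³
  alloy steel: σ_y = 651.0 MPa, ρ = 7881 kg/m³
  borosilicate glass: σ_y = 38.96 MPa, ρ = 2243 kg/m³
  alloy steel: M = 9.53×10⁻³
  molybdenum: M = 5.54×10⁻³
  borosilicate glass: M = 5.12×10⁻³
  gray cast iron: M = 5.10×10⁻³
Highest index: alloy steel.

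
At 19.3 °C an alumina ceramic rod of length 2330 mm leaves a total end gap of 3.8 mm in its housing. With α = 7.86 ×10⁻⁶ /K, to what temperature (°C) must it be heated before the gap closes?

227 °C

α·L₀·ΔT = 3.8 mm ⇒ ΔT = 3.8 / (7.86×10⁻⁶ × 2330.0) = 207.5 K.
T = 19.3 + 207.5 = 226.8 °C.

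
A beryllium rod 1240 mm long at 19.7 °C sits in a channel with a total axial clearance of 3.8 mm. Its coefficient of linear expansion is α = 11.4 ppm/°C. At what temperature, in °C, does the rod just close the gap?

α·L₀·ΔT = 3.8 mm ⇒ ΔT = 3.8 / (11.4×10⁻⁶ × 1240.0) = 268.8 K.
T = 19.7 + 268.8 = 288.5 °C.

289 °C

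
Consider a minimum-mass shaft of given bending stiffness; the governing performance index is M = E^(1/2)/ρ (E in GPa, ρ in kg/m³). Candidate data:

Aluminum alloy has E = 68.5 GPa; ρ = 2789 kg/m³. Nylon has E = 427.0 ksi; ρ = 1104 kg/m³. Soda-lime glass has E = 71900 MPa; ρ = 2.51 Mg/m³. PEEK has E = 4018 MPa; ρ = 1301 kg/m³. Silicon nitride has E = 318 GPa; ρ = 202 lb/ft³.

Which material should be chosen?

In SI units:
  aluminum alloy: E = 68.50 GPa, ρ = 2789 kg/m³
  nylon: E = 2.944 GPa, ρ = 1104 kg/m³
  soda-lime glass: E = 71.90 GPa, ρ = 2510 kg/m³
  PEEK: E = 4.018 GPa, ρ = 1301 kg/m³
  silicon nitride: E = 318.0 GPa, ρ = 3236 kg/m³
  silicon nitride: M = 5.51×10⁻³
  soda-lime glass: M = 3.38×10⁻³
  aluminum alloy: M = 2.97×10⁻³
  nylon: M = 1.55×10⁻³
  PEEK: M = 1.54×10⁻³
Highest index: silicon nitride.

silicon nitride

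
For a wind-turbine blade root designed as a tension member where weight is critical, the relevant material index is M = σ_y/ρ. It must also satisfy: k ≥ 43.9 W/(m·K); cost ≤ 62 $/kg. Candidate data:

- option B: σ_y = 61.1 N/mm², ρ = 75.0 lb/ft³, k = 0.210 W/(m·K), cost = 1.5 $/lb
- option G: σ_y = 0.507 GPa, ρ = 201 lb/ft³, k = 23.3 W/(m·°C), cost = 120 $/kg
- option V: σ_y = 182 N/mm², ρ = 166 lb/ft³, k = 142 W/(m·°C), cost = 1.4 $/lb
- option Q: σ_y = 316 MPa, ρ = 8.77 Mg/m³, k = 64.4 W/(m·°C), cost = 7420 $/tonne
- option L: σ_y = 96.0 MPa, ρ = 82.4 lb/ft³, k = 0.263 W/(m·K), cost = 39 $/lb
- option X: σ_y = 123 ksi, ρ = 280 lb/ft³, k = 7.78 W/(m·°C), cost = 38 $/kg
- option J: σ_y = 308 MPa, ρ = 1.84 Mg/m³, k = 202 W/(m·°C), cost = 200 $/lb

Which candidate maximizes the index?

Screen on constraints: k ≥ 43.9 W/(m·K); cost ≤ 62 $/kg. Survivors: option V, option Q.
Putting every candidate on a common basis:
  option V: σ_y = 182.0 MPa, ρ = 2659 kg/m³
  option Q: σ_y = 316.0 MPa, ρ = 8770 kg/m³
  option V: M = 68.4 kN·m/kg
  option Q: M = 36.0 kN·m/kg
Option V ranks first.

option V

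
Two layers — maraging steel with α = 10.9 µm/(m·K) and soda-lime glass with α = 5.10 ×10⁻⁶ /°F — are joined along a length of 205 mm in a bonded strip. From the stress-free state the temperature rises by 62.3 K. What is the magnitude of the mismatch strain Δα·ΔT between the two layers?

1.07×10⁻⁴

soda-lime glass: α = 5.10×10⁻⁶/°F × 9/5 = 9.18×10⁻⁶/K.
Δα = |10.9 − 9.18|×10⁻⁶/K = 1.72×10⁻⁶/K.
Mismatch strain = Δα·ΔT = 1.72×10⁻⁶ × 62.3 = 1.07×10⁻⁴.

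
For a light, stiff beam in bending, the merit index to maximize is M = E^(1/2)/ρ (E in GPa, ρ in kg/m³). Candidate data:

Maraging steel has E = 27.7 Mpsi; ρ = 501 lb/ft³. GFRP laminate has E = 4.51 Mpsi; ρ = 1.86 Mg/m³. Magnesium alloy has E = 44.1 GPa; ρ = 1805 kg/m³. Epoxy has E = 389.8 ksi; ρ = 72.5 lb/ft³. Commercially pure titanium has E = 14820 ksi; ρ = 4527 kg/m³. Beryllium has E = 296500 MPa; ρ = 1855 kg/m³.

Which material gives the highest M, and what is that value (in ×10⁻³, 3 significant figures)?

After converting to SI:
  maraging steel: E = 191.0 GPa, ρ = 8025 kg/m³
  GFRP laminate: E = 31.10 GPa, ρ = 1860 kg/m³
  magnesium alloy: E = 44.10 GPa, ρ = 1805 kg/m³
  epoxy: E = 2.688 GPa, ρ = 1161 kg/m³
  commercially pure titanium: E = 102.2 GPa, ρ = 4527 kg/m³
  beryllium: E = 296.5 GPa, ρ = 1855 kg/m³
  beryllium: M = 9.28×10⁻³
  magnesium alloy: M = 3.68×10⁻³
  GFRP laminate: M = 3.00×10⁻³
  commercially pure titanium: M = 2.23×10⁻³
  maraging steel: M = 1.72×10⁻³
  epoxy: M = 1.41×10⁻³
Beryllium ranks first.

beryllium, M = 9.28×10⁻³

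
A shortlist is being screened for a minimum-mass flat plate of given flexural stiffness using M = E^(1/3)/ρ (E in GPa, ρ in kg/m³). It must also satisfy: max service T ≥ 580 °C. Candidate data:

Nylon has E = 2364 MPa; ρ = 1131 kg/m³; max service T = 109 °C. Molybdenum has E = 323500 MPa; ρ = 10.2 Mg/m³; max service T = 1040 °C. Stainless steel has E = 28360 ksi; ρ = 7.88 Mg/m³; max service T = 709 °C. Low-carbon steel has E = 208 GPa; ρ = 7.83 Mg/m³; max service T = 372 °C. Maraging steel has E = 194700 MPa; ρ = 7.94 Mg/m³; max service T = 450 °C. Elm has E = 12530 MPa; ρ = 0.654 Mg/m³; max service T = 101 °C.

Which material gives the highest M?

Screen on constraints: max service T ≥ 580 °C. Survivors: molybdenum, stainless steel.
After converting to SI:
  molybdenum: E = 323.5 GPa, ρ = 10200 kg/m³
  stainless steel: E = 195.5 GPa, ρ = 7880 kg/m³
  stainless steel: M = 0.737×10⁻³
  molybdenum: M = 0.673×10⁻³
Highest index: stainless steel.

stainless steel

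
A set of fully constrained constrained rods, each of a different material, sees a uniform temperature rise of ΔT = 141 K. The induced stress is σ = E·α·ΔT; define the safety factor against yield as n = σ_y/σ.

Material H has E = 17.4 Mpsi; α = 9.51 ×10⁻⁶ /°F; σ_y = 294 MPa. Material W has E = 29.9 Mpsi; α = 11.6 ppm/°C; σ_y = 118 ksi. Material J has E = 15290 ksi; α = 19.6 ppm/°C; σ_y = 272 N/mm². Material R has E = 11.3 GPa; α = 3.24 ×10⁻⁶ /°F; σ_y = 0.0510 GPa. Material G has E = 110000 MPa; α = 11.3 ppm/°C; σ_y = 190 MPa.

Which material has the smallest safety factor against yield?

Per material, after unit conversion:
  material H: E = 120.0, α = 17.1, σ_y = 294.0 → σ = 290 MPa, n = 1.02
  material W: E = 206.2, α = 11.6, σ_y = 813.6 → σ = 337 MPa, n = 2.41
  material J: E = 105.4, α = 19.6, σ_y = 272.0 → σ = 291 MPa, n = 0.934
  material R: E = 11.30, α = 5.83, σ_y = 51.00 → σ = 9.29 MPa, n = 5.49
  material G: E = 110.0, α = 11.3, σ_y = 190.0 → σ = 175 MPa, n = 1.08
Material J has the lowest safety factor, n = 0.934.

material J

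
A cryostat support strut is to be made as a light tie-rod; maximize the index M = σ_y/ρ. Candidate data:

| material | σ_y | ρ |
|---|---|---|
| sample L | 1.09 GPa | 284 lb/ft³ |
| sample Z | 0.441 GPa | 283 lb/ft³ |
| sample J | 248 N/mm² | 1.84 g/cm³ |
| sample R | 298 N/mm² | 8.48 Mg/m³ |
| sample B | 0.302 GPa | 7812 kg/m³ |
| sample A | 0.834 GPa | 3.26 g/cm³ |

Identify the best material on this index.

In SI units:
  sample L: σ_y = 1090 MPa, ρ = 4549 kg/m³
  sample Z: σ_y = 441.0 MPa, ρ = 4533 kg/m³
  sample J: σ_y = 248.0 MPa, ρ = 1840 kg/m³
  sample R: σ_y = 298.0 MPa, ρ = 8480 kg/m³
  sample B: σ_y = 302.0 MPa, ρ = 7812 kg/m³
  sample A: σ_y = 834.0 MPa, ρ = 3260 kg/m³
  sample A: M = 256 kN·m/kg
  sample L: M = 240 kN·m/kg
  sample J: M = 135 kN·m/kg
  sample Z: M = 97.3 kN·m/kg
  sample B: M = 38.7 kN·m/kg
  sample R: M = 35.1 kN·m/kg
The maximum is for sample A.

sample A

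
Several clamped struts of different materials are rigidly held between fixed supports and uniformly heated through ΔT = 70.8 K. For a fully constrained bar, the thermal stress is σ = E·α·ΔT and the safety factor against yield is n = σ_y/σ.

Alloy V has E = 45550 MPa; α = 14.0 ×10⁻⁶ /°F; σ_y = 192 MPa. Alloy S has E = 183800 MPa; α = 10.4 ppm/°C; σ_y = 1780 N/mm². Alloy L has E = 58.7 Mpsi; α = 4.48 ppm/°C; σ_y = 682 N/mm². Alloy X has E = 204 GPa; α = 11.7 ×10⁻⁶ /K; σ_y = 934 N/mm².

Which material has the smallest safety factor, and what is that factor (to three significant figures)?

alloy V, n = 2.36

Per material, after unit conversion:
  alloy V: E = 45.55, α = 25.2, σ_y = 192.0 → σ = 81.3 MPa, n = 2.36
  alloy S: E = 183.8, α = 10.4, σ_y = 1780 → σ = 135 MPa, n = 13.2
  alloy L: E = 404.7, α = 4.48, σ_y = 682.0 → σ = 128 MPa, n = 5.31
  alloy X: E = 204.0, α = 11.7, σ_y = 934.0 → σ = 169 MPa, n = 5.53
The minimum is alloy V at n = 2.36.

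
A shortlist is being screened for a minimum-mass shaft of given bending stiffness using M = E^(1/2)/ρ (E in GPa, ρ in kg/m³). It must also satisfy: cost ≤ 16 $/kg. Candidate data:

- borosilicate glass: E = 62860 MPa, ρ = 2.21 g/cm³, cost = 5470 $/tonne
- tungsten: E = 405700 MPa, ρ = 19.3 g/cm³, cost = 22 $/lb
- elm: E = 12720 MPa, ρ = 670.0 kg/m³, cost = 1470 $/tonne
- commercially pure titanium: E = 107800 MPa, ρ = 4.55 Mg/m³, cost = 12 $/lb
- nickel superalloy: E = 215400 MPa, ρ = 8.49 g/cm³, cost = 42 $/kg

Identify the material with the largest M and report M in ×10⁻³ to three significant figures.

Screen on constraints: cost ≤ 16 $/kg. Survivors: borosilicate glass, elm.
Convert each candidate to consistent units, then evaluate M:
  borosilicate glass: E = 62.86 GPa, ρ = 2210 kg/m³
  elm: E = 12.72 GPa, ρ = 670.0 kg/m³
  elm: M = 5.32×10⁻³
  borosilicate glass: M = 3.59×10⁻³
Elm has the largest M.

elm, M = 5.32×10⁻³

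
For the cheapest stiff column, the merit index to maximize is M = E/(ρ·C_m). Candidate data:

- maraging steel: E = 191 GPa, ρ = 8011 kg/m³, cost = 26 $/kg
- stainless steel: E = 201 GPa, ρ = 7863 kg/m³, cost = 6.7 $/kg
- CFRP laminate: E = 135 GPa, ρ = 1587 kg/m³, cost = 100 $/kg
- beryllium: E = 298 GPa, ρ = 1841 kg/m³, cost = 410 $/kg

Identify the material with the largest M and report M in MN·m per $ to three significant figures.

stainless steel, M = 3.82 MN·m per $

Evaluate M for each candidate:
  stainless steel: M = 3.82 MN·m per $
  maraging steel: M = 0.917 MN·m per $
  CFRP laminate: M = 0.851 MN·m per $
  beryllium: M = 0.395 MN·m per $
Stainless steel ranks first.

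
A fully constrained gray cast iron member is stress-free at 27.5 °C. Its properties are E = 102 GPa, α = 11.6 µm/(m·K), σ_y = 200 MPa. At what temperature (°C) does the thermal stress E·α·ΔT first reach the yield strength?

E·α·ΔT = 200.0 MPa ⇒ ΔT = 200.0 / (102.0×10³ × 11.6×10⁻⁶) = 169.0 K.
T = 27.5 + 169.0 = 196.5 °C.

197 °C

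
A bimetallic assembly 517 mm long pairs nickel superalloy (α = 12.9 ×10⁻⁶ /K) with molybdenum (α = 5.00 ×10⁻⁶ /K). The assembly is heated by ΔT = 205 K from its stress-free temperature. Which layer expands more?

nickel superalloy

α(nickel superalloy) = 12.9×10⁻⁶/K vs α(molybdenum) = 5.00×10⁻⁶/K.
Higher α expands more for the same ΔT: nickel superalloy.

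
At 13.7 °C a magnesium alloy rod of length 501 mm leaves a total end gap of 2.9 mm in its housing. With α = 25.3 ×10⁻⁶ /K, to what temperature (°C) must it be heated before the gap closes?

α·L₀·ΔT = 2.9 mm ⇒ ΔT = 2.9 / (25.3×10⁻⁶ × 501.0) = 228.8 K.
T = 13.7 + 228.8 = 242.5 °C.

242 °C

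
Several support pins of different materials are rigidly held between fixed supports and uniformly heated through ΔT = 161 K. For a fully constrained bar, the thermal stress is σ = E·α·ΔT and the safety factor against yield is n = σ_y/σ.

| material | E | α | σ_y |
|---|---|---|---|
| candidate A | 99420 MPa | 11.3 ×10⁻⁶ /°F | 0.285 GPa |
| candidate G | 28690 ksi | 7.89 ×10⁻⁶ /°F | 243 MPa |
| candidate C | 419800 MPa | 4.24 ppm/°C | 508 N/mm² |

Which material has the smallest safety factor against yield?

candidate G

Per material, after unit conversion:
  candidate A: E = 99.42, α = 20.3, σ_y = 285.0 → σ = 326 MPa, n = 0.875
  candidate G: E = 197.8, α = 14.2, σ_y = 243.0 → σ = 452 MPa, n = 0.537
  candidate C: E = 419.8, α = 4.24, σ_y = 508.0 → σ = 287 MPa, n = 1.77
Candidate G has the lowest safety factor, n = 0.537.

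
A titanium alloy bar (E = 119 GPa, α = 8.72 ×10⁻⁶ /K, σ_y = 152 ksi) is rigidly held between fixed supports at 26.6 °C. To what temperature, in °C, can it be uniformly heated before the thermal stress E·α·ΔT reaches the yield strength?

1040 °C

σ_y = 152 ksi = 1048 MPa.
E·α·ΔT = 1048 MPa ⇒ ΔT = 1048 / (119.0×10³ × 8.72×10⁻⁶) = 1010 K.
T = 26.6 + 1010 = 1037 °C.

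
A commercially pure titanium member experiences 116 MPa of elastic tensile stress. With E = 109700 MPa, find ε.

E = 109700 MPa = 109.7 GPa = 109700 MPa.
ε = σ/E = 116 / 109700 = 1.06×10⁻³.

1.06×10⁻³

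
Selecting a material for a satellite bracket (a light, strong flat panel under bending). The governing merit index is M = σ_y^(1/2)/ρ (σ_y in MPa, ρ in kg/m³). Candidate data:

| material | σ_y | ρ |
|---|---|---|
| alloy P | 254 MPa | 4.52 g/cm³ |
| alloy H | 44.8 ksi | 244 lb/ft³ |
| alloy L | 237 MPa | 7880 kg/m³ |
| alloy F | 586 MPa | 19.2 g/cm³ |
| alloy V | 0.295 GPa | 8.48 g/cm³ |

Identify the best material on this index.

In SI units:
  alloy P: σ_y = 254.0 MPa, ρ = 4520 kg/m³
  alloy H: σ_y = 308.9 MPa, ρ = 3909 kg/m³
  alloy L: σ_y = 237.0 MPa, ρ = 7880 kg/m³
  alloy F: σ_y = 586.0 MPa, ρ = 19200 kg/m³
  alloy V: σ_y = 295.0 MPa, ρ = 8480 kg/m³
  alloy H: M = 4.50×10⁻³
  alloy P: M = 3.53×10⁻³
  alloy V: M = 2.03×10⁻³
  alloy L: M = 1.95×10⁻³
  alloy F: M = 1.26×10⁻³
Highest index: alloy H.

alloy H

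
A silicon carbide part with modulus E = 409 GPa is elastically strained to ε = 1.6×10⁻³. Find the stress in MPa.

654 MPa

σ = E·ε = 409000 MPa × 1.6×10⁻³ = 654 MPa.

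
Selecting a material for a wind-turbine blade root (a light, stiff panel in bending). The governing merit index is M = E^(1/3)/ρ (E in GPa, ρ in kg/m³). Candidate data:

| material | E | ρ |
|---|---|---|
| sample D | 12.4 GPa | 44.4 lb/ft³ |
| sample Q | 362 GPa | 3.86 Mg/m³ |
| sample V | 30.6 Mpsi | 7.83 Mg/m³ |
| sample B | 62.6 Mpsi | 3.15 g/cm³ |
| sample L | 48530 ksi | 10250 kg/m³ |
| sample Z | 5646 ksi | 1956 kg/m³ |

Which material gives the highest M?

sample D

Normalizing units and computing the index:
  sample D: E = 12.40 GPa, ρ = 711.2 kg/m³
  sample Q: E = 362.0 GPa, ρ = 3860 kg/m³
  sample V: E = 211.0 GPa, ρ = 7830 kg/m³
  sample B: E = 431.6 GPa, ρ = 3150 kg/m³
  sample L: E = 334.6 GPa, ρ = 10250 kg/m³
  sample Z: E = 38.93 GPa, ρ = 1956 kg/m³
  sample D: M = 3.25×10⁻³
  sample B: M = 2.40×10⁻³
  sample Q: M = 1.85×10⁻³
  sample Z: M = 1.73×10⁻³
  sample V: M = 0.760×10⁻³
  sample L: M = 0.677×10⁻³
Highest index: sample D.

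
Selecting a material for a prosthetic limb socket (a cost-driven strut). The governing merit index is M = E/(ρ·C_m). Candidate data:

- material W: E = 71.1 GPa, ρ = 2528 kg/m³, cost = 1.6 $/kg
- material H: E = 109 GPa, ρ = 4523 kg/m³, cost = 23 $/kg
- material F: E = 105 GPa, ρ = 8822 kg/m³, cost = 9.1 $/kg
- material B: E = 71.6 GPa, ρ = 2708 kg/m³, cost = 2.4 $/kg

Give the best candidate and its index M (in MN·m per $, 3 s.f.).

material W, M = 17.6 MN·m per $

Computing M directly (units already consistent):
  material W: M = 17.6 MN·m per $
  material B: M = 11.0 MN·m per $
  material F: M = 1.31 MN·m per $
  material H: M = 1.05 MN·m per $
Highest index: material W.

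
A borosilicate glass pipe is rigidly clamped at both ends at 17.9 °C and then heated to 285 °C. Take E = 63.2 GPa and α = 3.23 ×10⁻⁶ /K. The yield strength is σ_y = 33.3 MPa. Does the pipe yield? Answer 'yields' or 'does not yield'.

ΔT = 267.1 K. Constrained thermal stress σ = E·α·ΔT = 63.20×10³ MPa × 3.23×10⁻⁶ × 267.1 = 54.5 MPa (compressive).
Compare to σ_y = 33.3 MPa: σ ≥ σ_y, so it yields.

yields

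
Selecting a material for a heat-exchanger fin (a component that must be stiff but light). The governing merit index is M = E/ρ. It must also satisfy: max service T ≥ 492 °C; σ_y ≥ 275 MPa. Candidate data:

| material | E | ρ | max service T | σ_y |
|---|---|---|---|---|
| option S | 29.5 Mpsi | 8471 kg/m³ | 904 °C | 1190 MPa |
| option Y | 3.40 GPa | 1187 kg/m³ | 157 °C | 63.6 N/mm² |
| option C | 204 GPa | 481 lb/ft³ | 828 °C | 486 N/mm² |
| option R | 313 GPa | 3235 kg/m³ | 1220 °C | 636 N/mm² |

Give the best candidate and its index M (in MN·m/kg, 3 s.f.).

option R, M = 96.8 MN·m/kg

Screen on constraints: max service T ≥ 492 °C; σ_y ≥ 275 MPa. Survivors: option S, option C, option R.
After converting to SI:
  option S: E = 203.4 GPa, ρ = 8471 kg/m³
  option C: E = 204.0 GPa, ρ = 7705 kg/m³
  option R: E = 313.0 GPa, ρ = 3235 kg/m³
  option R: M = 96.8 MN·m/kg
  option C: M = 26.5 MN·m/kg
  option S: M = 24.0 MN·m/kg
Highest index: option R.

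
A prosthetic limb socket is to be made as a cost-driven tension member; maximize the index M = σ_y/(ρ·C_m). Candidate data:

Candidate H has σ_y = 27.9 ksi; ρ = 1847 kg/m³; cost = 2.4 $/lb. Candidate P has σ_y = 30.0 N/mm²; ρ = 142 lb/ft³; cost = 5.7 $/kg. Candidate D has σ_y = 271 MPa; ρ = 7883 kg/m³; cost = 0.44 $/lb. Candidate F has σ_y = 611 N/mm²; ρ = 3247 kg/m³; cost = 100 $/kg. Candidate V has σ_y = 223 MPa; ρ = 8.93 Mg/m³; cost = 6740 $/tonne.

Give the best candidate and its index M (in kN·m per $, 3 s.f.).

Normalizing units and computing the index:
  candidate H: σ_y = 192.4 MPa, ρ = 1847 kg/m³, cost = 5.291 $/kg
  candidate P: σ_y = 30.00 MPa, ρ = 2275 kg/m³, cost = 5.700 $/kg
  candidate D: σ_y = 271.0 MPa, ρ = 7883 kg/m³, cost = 0.9700 $/kg
  candidate F: σ_y = 611.0 MPa, ρ = 3247 kg/m³, cost = 100.0 $/kg
  candidate V: σ_y = 223.0 MPa, ρ = 8930 kg/m³, cost = 6.740 $/kg
  candidate D: M = 35.4 kN·m per $
  candidate H: M = 19.7 kN·m per $
  candidate V: M = 3.71 kN·m per $
  candidate P: M = 2.31 kN·m per $
  candidate F: M = 1.88 kN·m per $
Candidate D ranks first.

candidate D, M = 35.4 kN·m per $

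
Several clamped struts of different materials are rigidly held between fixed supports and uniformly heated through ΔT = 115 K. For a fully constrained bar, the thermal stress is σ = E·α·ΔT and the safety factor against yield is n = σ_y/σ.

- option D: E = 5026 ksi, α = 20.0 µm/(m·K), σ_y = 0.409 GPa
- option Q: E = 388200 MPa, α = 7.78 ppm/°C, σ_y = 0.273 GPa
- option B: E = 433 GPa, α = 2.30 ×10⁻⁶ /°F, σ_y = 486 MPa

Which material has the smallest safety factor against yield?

In consistent units (E in GPa, α in ×10⁻⁶/K, σ_y in MPa):
  option D: E = 34.65, α = 20.0, σ_y = 409.0 → σ = 79.7 MPa, n = 5.13
  option Q: E = 388.2, α = 7.78, σ_y = 273.0 → σ = 347 MPa, n = 0.786
  option B: E = 433.0, α = 4.14, σ_y = 486.0 → σ = 206 MPa, n = 2.36
Smallest n: option Q with n = 0.786.

option Q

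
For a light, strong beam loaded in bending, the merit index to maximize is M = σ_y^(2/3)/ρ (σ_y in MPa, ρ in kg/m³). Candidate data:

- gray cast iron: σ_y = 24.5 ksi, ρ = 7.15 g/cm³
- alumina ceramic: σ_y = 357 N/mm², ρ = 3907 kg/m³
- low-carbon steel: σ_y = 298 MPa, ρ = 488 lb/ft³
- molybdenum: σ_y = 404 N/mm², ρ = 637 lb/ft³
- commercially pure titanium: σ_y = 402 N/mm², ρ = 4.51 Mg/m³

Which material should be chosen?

Putting every candidate on a common basis:
  gray cast iron: σ_y = 168.9 MPa, ρ = 7150 kg/m³
  alumina ceramic: σ_y = 357.0 MPa, ρ = 3907 kg/m³
  low-carbon steel: σ_y = 298.0 MPa, ρ = 7817 kg/m³
  molybdenum: σ_y = 404.0 MPa, ρ = 10200 kg/m³
  commercially pure titanium: σ_y = 402.0 MPa, ρ = 4510 kg/m³
  alumina ceramic: M = 12.9×10⁻³
  commercially pure titanium: M = 12.1×10⁻³
  low-carbon steel: M = 5.71×10⁻³
  molybdenum: M = 5.36×10⁻³
  gray cast iron: M = 4.27×10⁻³
The maximum is for alumina ceramic.

alumina ceramic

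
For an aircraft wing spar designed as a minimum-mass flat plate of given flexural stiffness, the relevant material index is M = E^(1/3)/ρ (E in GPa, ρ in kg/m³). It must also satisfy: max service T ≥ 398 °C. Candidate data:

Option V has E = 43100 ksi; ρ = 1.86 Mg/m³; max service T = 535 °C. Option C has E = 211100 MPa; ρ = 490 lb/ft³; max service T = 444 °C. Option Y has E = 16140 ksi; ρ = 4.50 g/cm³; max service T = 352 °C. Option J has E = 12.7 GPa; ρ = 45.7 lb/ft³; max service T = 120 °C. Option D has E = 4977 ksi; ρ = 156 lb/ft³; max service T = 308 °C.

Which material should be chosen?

Screen on constraints: max service T ≥ 398 °C. Survivors: option V, option C.
Normalizing units and computing the index:
  option V: E = 297.2 GPa, ρ = 1860 kg/m³
  option C: E = 211.1 GPa, ρ = 7849 kg/m³
  option V: M = 3.59×10⁻³
  option C: M = 0.759×10⁻³
Option V has the largest M.

option V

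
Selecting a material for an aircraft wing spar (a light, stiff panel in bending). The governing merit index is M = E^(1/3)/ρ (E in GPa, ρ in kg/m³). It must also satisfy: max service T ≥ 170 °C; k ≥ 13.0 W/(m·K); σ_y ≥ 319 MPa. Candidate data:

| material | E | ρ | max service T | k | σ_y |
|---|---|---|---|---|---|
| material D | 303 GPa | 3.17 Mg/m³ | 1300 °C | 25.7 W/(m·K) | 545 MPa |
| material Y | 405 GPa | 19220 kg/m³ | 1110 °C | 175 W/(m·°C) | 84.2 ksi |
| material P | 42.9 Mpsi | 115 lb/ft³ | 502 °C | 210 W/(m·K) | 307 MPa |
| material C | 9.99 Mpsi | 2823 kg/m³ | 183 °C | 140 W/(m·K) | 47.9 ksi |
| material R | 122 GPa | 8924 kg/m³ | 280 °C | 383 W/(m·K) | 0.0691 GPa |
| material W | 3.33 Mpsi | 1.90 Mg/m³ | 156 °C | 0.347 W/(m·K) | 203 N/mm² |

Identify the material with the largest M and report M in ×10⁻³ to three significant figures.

Screen on constraints: max service T ≥ 170 °C; k ≥ 13.0 W/(m·K); σ_y ≥ 319 MPa. Survivors: material D, material Y, material C.
Normalizing units and computing the index:
  material D: E = 303.0 GPa, ρ = 3170 kg/m³
  material Y: E = 405.0 GPa, ρ = 19220 kg/m³
  material C: E = 68.88 GPa, ρ = 2823 kg/m³
  material D: M = 2.12×10⁻³
  material C: M = 1.45×10⁻³
  material Y: M = 0.385×10⁻³
Material D ranks first.

material D, M = 2.12×10⁻³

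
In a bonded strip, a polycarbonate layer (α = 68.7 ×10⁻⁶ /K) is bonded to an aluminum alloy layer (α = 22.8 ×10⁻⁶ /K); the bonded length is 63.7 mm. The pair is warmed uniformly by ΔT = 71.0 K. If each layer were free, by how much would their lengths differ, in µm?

Δα = |68.7 − 22.8|×10⁻⁶/K = 45.9×10⁻⁶/K.
ΔL_mismatch = Δα·L·ΔT = 45.9×10⁻⁶ × 63.7 mm × 71.0 K = 208 µm.

208 µm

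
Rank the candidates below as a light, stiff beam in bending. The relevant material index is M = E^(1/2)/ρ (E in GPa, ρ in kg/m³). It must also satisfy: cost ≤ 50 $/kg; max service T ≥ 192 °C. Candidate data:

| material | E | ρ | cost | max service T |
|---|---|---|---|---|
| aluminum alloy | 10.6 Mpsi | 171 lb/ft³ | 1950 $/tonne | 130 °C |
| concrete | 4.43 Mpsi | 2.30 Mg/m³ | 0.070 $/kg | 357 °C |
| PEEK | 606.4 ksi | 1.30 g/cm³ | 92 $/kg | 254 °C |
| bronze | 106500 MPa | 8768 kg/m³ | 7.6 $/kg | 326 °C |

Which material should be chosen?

concrete

Screen on constraints: cost ≤ 50 $/kg; max service T ≥ 192 °C. Survivors: concrete, bronze.
After converting to SI:
  concrete: E = 30.54 GPa, ρ = 2300 kg/m³
  bronze: E = 106.5 GPa, ρ = 8768 kg/m³
  concrete: M = 2.40×10⁻³
  bronze: M = 1.18×10⁻³
Concrete ranks first.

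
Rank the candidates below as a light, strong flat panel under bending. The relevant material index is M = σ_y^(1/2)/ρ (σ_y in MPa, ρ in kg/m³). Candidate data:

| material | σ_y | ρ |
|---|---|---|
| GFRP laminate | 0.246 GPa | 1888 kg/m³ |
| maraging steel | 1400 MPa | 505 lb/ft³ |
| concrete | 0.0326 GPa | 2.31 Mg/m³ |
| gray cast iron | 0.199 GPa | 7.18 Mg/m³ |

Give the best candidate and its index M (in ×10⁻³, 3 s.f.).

Normalizing units and computing the index:
  GFRP laminate: σ_y = 246.0 MPa, ρ = 1888 kg/m³
  maraging steel: σ_y = 1400 MPa, ρ = 8089 kg/m³
  concrete: σ_y = 32.60 MPa, ρ = 2310 kg/m³
  gray cast iron: σ_y = 199.0 MPa, ρ = 7180 kg/m³
  GFRP laminate: M = 8.31×10⁻³
  maraging steel: M = 4.63×10⁻³
  concrete: M = 2.47×10⁻³
  gray cast iron: M = 1.96×10⁻³
GFRP laminate ranks first.

GFRP laminate, M = 8.31×10⁻³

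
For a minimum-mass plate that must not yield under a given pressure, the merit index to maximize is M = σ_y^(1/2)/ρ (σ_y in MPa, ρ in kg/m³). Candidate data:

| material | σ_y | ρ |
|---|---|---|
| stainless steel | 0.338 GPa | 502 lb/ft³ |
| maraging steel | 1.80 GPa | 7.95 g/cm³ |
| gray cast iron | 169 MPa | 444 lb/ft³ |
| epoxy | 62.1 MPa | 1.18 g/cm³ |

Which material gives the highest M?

epoxy

Putting every candidate on a common basis:
  stainless steel: σ_y = 338.0 MPa, ρ = 8041 kg/m³
  maraging steel: σ_y = 1800 MPa, ρ = 7950 kg/m³
  gray cast iron: σ_y = 169.0 MPa, ρ = 7112 kg/m³
  epoxy: σ_y = 62.10 MPa, ρ = 1180 kg/m³
  epoxy: M = 6.68×10⁻³
  maraging steel: M = 5.34×10⁻³
  stainless steel: M = 2.29×10⁻³
  gray cast iron: M = 1.83×10⁻³
Highest index: epoxy.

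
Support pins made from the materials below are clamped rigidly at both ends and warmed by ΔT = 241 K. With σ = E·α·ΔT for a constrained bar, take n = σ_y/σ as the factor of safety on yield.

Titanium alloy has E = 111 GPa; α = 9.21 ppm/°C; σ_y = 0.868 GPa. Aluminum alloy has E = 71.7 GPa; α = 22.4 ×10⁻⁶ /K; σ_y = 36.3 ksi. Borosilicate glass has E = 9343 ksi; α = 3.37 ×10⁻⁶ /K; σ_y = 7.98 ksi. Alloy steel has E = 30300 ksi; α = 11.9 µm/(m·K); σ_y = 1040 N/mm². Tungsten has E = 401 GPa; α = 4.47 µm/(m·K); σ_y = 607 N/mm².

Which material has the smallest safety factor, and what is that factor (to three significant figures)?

aluminum alloy, n = 0.647

Per material, after unit conversion:
  titanium alloy: E = 111.0, α = 9.21, σ_y = 868.0 → σ = 246 MPa, n = 3.52
  aluminum alloy: E = 71.70, α = 22.4, σ_y = 250.3 → σ = 387 MPa, n = 0.647
  borosilicate glass: E = 64.42, α = 3.37, σ_y = 55.02 → σ = 52.3 MPa, n = 1.05
  alloy steel: E = 208.9, α = 11.9, σ_y = 1040 → σ = 599 MPa, n = 1.74
  tungsten: E = 401.0, α = 4.47, σ_y = 607.0 → σ = 432 MPa, n = 1.41
Aluminum alloy has the lowest safety factor, n = 0.647.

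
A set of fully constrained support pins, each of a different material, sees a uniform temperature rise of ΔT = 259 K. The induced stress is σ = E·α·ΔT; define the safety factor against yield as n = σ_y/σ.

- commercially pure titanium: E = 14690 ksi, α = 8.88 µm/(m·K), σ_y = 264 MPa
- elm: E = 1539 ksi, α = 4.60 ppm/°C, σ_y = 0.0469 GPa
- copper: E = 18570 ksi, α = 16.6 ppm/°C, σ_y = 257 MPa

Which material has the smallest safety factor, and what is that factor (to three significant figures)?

copper, n = 0.467

Per material, after unit conversion:
  commercially pure titanium: E = 101.3, α = 8.88, σ_y = 264.0 → σ = 233 MPa, n = 1.13
  elm: E = 10.61, α = 4.60, σ_y = 46.90 → σ = 12.6 MPa, n = 3.71
  copper: E = 128.0, α = 16.6, σ_y = 257.0 → σ = 550 MPa, n = 0.467
Copper has the lowest safety factor, n = 0.467.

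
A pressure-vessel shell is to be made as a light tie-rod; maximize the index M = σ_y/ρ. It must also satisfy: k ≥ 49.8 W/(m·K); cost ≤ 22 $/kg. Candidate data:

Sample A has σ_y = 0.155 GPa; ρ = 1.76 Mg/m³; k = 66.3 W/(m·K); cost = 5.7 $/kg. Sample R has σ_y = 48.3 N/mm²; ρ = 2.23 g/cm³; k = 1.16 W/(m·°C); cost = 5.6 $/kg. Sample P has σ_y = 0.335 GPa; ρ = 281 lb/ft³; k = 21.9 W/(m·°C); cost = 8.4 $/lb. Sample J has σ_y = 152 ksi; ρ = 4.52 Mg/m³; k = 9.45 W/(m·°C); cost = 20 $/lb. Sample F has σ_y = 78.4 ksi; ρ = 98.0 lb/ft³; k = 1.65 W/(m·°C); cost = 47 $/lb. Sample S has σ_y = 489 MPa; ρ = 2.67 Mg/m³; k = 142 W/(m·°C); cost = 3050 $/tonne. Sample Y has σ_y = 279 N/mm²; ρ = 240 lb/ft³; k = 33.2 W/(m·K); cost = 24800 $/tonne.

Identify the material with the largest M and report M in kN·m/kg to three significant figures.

sample S, M = 183 kN·m/kg

Screen on constraints: k ≥ 49.8 W/(m·K); cost ≤ 22 $/kg. Survivors: sample A, sample S.
Convert each candidate to consistent units, then evaluate M:
  sample A: σ_y = 155.0 MPa, ρ = 1760 kg/m³
  sample S: σ_y = 489.0 MPa, ρ = 2670 kg/m³
  sample S: M = 183 kN·m/kg
  sample A: M = 88.1 kN·m/kg
The maximum is for sample S.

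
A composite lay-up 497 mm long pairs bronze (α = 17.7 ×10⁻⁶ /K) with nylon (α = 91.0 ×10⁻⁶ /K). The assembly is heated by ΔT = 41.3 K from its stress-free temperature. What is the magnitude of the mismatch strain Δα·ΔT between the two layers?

Δα = |17.7 − 91.0|×10⁻⁶/K = 73.3×10⁻⁶/K.
Mismatch strain = Δα·ΔT = 73.3×10⁻⁶ × 41.3 = 3.03×10⁻³.

3.03×10⁻³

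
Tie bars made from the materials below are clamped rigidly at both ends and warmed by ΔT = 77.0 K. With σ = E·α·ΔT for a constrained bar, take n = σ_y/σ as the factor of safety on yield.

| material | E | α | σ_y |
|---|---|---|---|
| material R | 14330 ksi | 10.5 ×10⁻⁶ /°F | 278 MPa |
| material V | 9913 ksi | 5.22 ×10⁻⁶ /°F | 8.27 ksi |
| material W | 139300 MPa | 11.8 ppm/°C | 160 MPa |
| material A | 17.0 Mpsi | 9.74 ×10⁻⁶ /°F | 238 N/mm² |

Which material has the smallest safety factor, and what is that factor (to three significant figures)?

material V, n = 1.15

Per material, after unit conversion:
  material R: E = 98.80, α = 18.9, σ_y = 278.0 → σ = 144 MPa, n = 1.93
  material V: E = 68.35, α = 9.40, σ_y = 57.02 → σ = 49.4 MPa, n = 1.15
  material W: E = 139.3, α = 11.8, σ_y = 160.0 → σ = 127 MPa, n = 1.26
  material A: E = 117.2, α = 17.5, σ_y = 238.0 → σ = 158 MPa, n = 1.50
The minimum is material V at n = 1.15.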